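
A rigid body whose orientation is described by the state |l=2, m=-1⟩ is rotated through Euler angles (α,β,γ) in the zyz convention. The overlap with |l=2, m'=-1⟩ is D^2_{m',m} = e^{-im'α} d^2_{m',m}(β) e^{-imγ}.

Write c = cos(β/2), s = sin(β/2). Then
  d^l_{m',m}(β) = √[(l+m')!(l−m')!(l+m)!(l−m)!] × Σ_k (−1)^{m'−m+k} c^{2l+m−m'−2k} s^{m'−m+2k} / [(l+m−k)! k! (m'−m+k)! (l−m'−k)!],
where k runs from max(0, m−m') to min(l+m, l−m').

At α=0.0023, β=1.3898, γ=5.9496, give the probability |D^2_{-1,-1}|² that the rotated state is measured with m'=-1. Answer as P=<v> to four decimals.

P=0.1426

First d^2_{-1,-1}(β=1.3898), then the phase factors e^{-i(-1)α} and e^{-i(-1)γ}:
Half-angle: c=0.768118, s=0.640309. N=√(1·6·1·6)=6.000000
Admissible k: 0..1 (factorial args all ≥0)
  k=0: (−1)^0·6.0000/(6)·0.7681^4·0.6403^0 = +0.348106
  k=1: (−1)^1·6.0000/(2)·0.7681^2·0.6403^2 = -0.725697
d^2_{-1,-1}(1.3898) = +0.348106 -0.725697 = -0.377592
|D^2_{-1,-1}|² = |d^2_{-1,-1}(β)|² = (-0.377592)² = 0.142575 (the z-rotation phases have unit modulus)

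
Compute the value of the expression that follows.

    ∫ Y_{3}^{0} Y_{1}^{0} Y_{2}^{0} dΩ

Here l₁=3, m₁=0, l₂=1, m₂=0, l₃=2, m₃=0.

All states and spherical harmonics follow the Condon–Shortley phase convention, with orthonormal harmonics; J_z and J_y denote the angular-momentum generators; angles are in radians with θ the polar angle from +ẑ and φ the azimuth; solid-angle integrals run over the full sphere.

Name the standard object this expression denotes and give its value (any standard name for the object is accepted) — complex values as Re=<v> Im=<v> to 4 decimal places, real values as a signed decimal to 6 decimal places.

This is a Gaunt coefficient — the integral of a triple product of spherical harmonics over the sphere.
m-sum 0 ✓  L=6 even ✓  2≤2≤4 ✓
Π(2lᵢ+1) = 7×3×5 = 105
triangle coeff Δ(3,1,2) = 1/105
Σ_t [1,1]: t=1:−1/4 = -1/4
(3j)²=3/35 [(3 1 2; 0 0 0)], sign=-1
(m-triple is (0,0,0) — same symbol as above.)
⇒ 4πI² = 27/35
I = (+1)√(27/35/(4π)) = 0.24776670

Gaunt coefficient, +0.247767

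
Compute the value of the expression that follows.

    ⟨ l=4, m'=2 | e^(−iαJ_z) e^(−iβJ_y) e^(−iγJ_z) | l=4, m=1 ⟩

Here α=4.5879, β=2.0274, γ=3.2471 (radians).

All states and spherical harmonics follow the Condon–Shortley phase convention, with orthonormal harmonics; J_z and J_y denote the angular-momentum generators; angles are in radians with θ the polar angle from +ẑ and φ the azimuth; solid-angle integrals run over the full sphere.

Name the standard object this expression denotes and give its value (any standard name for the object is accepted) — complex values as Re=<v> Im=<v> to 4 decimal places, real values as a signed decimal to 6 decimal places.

This is a Wigner D-matrix element — the rotation-matrix element ⟨l m'| R(α,β,γ) |l m⟩ in the angular-momentum basis.
Split into d^4_{2,1}(β=2.0274) × two z-phases.
With c≡cos(β/2)=0.528724 and s≡sin(β/2)=0.848794, N=[720·2·120·6]^{1/2}=1018.233765
k∈{0,1,2} keeps every argument non-negative
  k=0: (−1)^1·1018.2338/(240)·0.5287^7·0.8488^1 = -0.041595
  k=1: (−1)^2·1018.2338/(48)·0.5287^5·0.8488^3 = +0.535991
  k=2: (−1)^3·1018.2338/(72)·0.5287^3·0.8488^5 = -0.920901
d^4_{2,1}(2.0274) = -0.041595 +0.535991 -0.920901 = -0.426505
Phases: e^{-i·(2)·4.5879}=-0.969165-0.246414i, e^{-i·(1)·3.2471}=-0.994439+0.105312i ⇒ D=-0.422123-0.060981i

Wigner D-matrix element, Re=-0.4221 Im=-0.0610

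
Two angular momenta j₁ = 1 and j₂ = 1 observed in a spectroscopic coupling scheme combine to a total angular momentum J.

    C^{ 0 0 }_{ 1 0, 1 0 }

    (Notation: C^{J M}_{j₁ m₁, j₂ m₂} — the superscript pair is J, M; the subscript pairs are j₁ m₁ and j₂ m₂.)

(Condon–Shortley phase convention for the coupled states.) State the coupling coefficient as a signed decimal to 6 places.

-0.577350  (= −√(1/3))

j₁+j₂−J=2  J+j₁−j₂=0  J−j₁+j₂=0  j₁+j₂+J+1=3
(j₁±m₁, j₂±m₂, J±M) = (1,1,1,1,0,0)
P² = 1/3
sum k=1..1:
  [1] −1/1 = -1
S = -1
C² = P²·S² = 1/3 ; C = -0.577350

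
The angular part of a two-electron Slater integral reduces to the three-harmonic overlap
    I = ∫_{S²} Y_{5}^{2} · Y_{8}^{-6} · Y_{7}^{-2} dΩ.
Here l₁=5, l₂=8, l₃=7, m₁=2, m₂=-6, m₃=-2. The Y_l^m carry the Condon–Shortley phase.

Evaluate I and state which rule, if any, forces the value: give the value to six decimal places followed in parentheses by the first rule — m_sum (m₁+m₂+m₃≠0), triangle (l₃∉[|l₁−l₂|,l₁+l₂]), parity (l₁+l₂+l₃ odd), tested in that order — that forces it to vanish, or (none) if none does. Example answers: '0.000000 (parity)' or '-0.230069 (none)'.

Σmᵢ = -6 ≠ 0, so the φ-integral vanishes; I = 0

0.000000 (m_sum)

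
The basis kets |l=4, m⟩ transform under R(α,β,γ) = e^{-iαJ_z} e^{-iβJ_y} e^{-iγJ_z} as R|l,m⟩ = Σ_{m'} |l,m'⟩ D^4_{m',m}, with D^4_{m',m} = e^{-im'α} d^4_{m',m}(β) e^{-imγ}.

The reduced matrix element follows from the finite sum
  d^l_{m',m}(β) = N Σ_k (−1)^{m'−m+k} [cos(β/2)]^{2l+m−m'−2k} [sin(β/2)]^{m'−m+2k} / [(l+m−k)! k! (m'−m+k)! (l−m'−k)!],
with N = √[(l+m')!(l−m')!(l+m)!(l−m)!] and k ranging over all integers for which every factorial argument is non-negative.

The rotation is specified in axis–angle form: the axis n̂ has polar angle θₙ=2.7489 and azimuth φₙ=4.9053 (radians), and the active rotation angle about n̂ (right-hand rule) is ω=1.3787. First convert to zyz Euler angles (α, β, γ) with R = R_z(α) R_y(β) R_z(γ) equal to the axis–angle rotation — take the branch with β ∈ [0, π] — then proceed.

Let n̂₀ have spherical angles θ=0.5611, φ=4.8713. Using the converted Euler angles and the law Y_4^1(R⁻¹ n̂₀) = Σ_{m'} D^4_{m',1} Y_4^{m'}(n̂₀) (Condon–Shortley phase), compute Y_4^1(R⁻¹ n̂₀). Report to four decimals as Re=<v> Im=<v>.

Axis–angle → zyz. n̂ = (sinθₙcosφₙ, sinθₙsinφₙ, cosθₙ) = (+0.073366, -0.375579, -0.923882), ω = 1.3787.
R = I cosω + sinω [n̂]ₓ + (1−cosω) n̂n̂ᵀ gives
  R = [+0.195272, +0.884594, -0.423511; -0.929182, +0.305046, +0.208728; +0.313830, +0.352760, +0.881516]
β = atan2(√(R₁₃²+R₂₃²), R₃₃) = 0.491732; α = atan2(R₂₃, R₁₃) mod 2π = 2.683680; γ = atan2(R₃₂, −R₃₁) mod 2π = 2.297858
Need the full column D^4_{m',1} for m'=−4..4 at α=2.6837, β=0.4917, γ=2.2979.
cos(β/2)=0.969927, sin(β/2)=0.243397
d^4_{-4,1}: single k=5 term ⇒ +0.005833;  D = -0.003211+0.004870i
d^4_{-3,1}: k∈[4..5] ⇒ +0.041090 -0.001553 = +0.039537;  D = +0.034113-0.019987i
d^4_{-2,1}: k∈[3..5] ⇒ +0.175046 -0.016535 +0.000208 = +0.158720;  D = -0.158308+0.011432i
d^4_{-1,1}: k∈[2..5] ⇒ +0.493245 -0.093183 +0.002934 -0.000012 = +0.402984;  D = +0.373361+0.151651i
d^4_{0,1}: k∈[1..4] ⇒ +0.879027 -0.332127 +0.020915 -0.000220 = +0.567595;  D = -0.377268-0.424068i
d^4_{1,1}: k∈[0..3] ⇒ +0.783271 -0.739868 +0.093183 -0.001956 = +0.134630;  D = +0.035800+0.129783i
d^4_{2,1}: k∈[0..2] ⇒ -0.833918 +0.262570 -0.011023 = -0.582372;  D = -0.109278+0.572027i
d^4_{3,1}: k∈[0..1] ⇒ +0.391501 -0.041090 = +0.350411;  D = -0.211135+0.279661i
d^4_{4,1}: single k=0 term ⇒ -0.092626;  D = -0.082741+0.041636i
Y_4^{m'}(θ=0.5611,φ=4.8713) and Σ D·Y over m':
  (-0.0032+0.0049i)·(+0.0285-0.0211i)  (+0.0341-0.0200i)·(-0.0733-0.1419i)  (-0.1583+0.0114i)·(-0.3615+0.1189i)  (+0.3734+0.1517i)·(+0.0681+0.4247i)  (-0.3773-0.4241i)·(-0.0550+0.0000i)  (+0.0358+0.1298i)·(-0.0681+0.4247i)  (-0.1093+0.5720i)·(-0.3615-0.1189i)  (-0.2111+0.2797i)·(+0.0733-0.1419i)  (-0.0827+0.0416i)·(+0.0285+0.0211i)
Y_4^1(R⁻¹ n̂) = +0.103254+0.028534i

Re=0.1033 Im=0.0285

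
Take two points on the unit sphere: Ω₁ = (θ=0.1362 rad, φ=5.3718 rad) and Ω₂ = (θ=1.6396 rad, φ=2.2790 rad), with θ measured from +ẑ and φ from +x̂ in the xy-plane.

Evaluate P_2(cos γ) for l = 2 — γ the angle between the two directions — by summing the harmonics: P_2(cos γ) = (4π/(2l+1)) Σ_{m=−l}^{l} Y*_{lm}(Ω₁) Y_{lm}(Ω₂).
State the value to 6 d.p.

Expand P_2 via completeness: Σ_{m} conj(Y_{2,m}) at Ω₁ times Y_{2,m} at Ω₂ —
  [-2]  conj(Y_{2,-2})(Ω₁) = (-0.001775, -0.006896) ; Y_{2,-2}(Ω₂) = (-0.059119, 0.379876) ; Δ = (0.002725, -0.000267)
  [-1]  conj(Y_{2,-1})(Ω₁) = (0.063670, -0.082137) ; Y_{2,-1}(Ω₂) = (0.034466, 0.040245) ; Δ = (0.005500, -0.000269)
  [+0]  conj(Y_{2,0})(Ω₁) = (0.613339, -0.000000) ; Y_{2,0}(Ω₂) = (-0.310919, 0.000000) ; Δ = (-0.190699, 0.000000)
  [+1]  conj(Y_{2,1})(Ω₁) = (-0.063670, -0.082137) ; Y_{2,1}(Ω₂) = (-0.034466, 0.040245) ; Δ = (0.005500, 0.000269)
  [+2]  conj(Y_{2,2})(Ω₁) = (-0.001775, 0.006896) ; Y_{2,2}(Ω₂) = (-0.059119, -0.379876) ; Δ = (0.002725, 0.000267)
Σ over m = (-0.174250, 0.000000); ×(4π/5) → (-0.437937, 0.000000). Real part: -0.437937

-0.437937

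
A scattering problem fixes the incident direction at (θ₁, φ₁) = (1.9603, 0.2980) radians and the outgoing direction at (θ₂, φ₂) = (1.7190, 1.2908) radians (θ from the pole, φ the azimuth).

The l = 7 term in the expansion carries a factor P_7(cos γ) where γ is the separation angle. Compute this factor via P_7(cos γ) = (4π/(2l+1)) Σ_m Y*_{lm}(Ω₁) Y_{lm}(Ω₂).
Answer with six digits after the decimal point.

0.306628

Expand P_7 via completeness: Σ_{m} conj(Y_{7,m}) at Ω₁ times Y_{7,m} at Ω₂ —
  term(m=-7) = +0.105502-0.082970i   from Y*(Ω₁)=-0.142860+0.252309i, Y(Ω₂)=-0.428293-0.175640i
  term(m=-6) = +0.109075+0.036921i   from Y*(Ω₁)=+0.095965-0.434852i, Y(Ω₂)=-0.028177+0.257052i
  term(m=-5) = -0.013469-0.052395i   from Y*(Ω₁)=+0.017547+0.216707i, Y(Ω₂)=-0.245203+0.042296i
  term(m=-4) = -0.043685+0.047729i   from Y*(Ω₁)=+0.084946+0.213422i, Y(Ω₂)=+0.122725+0.253534i
  term(m=-3) = +0.053395+0.008792i   from Y*(Ω₁)=-0.194389-0.241964i, Y(Ω₂)=-0.129828+0.116374i
  term(m=-2) = -0.012391-0.028138i   from Y*(Ω₁)=-0.088865-0.060276i, Y(Ω₂)=+0.242589+0.152089i
  term(m=-1) = -0.025473+0.039050i   from Y*(Ω₁)=+0.308431+0.094734i, Y(Ω₂)=-0.039933+0.138873i
  term(m=+0) = +0.020099+0.000000i   from Y*(Ω₁)=+0.070048-0.000000i, Y(Ω₂)=+0.286929+0.000000i
  term(m=+1) = -0.025473-0.039050i   from Y*(Ω₁)=-0.308431+0.094734i, Y(Ω₂)=+0.039933+0.138873i
  term(m=+2) = -0.012391+0.028138i   from Y*(Ω₁)=-0.088865+0.060276i, Y(Ω₂)=+0.242589-0.152089i
  term(m=+3) = +0.053395-0.008792i   from Y*(Ω₁)=+0.194389-0.241964i, Y(Ω₂)=+0.129828+0.116374i
  term(m=+4) = -0.043685-0.047729i   from Y*(Ω₁)=+0.084946-0.213422i, Y(Ω₂)=+0.122725-0.253534i
  term(m=+5) = -0.013469+0.052395i   from Y*(Ω₁)=-0.017547+0.216707i, Y(Ω₂)=+0.245203+0.042296i
  term(m=+6) = +0.109075-0.036921i   from Y*(Ω₁)=+0.095965+0.434852i, Y(Ω₂)=-0.028177-0.257052i
  term(m=+7) = +0.105502+0.082970i   from Y*(Ω₁)=+0.142860+0.252309i, Y(Ω₂)=+0.428293-0.175640i
Total Σ_m = +0.366011+0.000000i. Multiply by 0.837758: +0.306628+0.000000i. P_7(cos γ) = 0.306628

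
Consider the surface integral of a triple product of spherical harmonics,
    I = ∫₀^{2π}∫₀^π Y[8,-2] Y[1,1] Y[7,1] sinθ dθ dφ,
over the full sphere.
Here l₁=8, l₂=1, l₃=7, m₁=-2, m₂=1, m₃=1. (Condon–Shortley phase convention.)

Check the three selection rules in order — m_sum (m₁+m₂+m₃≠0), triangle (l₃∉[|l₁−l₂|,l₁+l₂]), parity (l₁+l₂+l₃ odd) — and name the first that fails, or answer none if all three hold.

none

Σmᵢ = 0  ✓
l₃∈[|l₁−l₂|,l₁+l₂]=[7,9], have l₃=7  ✓
Σlᵢ = 16 ⇒ even  ✓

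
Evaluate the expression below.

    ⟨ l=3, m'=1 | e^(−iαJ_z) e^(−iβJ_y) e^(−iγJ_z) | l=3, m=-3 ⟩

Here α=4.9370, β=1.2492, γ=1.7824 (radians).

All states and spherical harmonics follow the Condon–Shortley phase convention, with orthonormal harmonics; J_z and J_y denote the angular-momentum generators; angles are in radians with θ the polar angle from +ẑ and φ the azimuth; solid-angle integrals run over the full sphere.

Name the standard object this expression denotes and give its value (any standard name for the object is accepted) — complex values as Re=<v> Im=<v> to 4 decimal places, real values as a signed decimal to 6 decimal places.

Wigner D-matrix element, Re=0.2733 Im=0.1188

This is a Wigner D-matrix element — the rotation-matrix element ⟨l m'| R(α,β,γ) |l m⟩ in the angular-momentum basis.
First d^3_{1,-3}(β=1.2492), then the phase factors e^{-i(1)α} and e^{-i(-3)γ}:
c=cos(1.249200/2)=0.811197, s=sin(1.249200/2)=0.584773; N=√[24·2·1·720]=185.903201
k∈{0} keeps every argument non-negative
  k=0: (−1)^4·185.9032/(48)·0.8112^2·0.5848^4 = +0.298021
d^3_{1,-3}(1.2492) = +0.298021
Attach z-rotation phases: D = e^{-i(1)(4.9370)}·(+0.298021)·e^{-i(-3)(1.7824)} = +0.273298+0.118849i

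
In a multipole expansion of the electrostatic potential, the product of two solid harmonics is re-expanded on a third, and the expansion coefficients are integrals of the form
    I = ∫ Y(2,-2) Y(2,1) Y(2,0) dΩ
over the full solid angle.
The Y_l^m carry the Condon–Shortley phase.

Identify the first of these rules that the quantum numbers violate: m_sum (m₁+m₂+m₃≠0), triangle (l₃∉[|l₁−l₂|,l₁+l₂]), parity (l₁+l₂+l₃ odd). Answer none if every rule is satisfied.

m_sum

m₁+m₂+m₃ = -2 + 1 + 0 = -1  ✗
triangle: |2−2|=0 ≤ l₃=2 ≤ 2+2=4
parity: l₁+l₂+l₃ = 6 is even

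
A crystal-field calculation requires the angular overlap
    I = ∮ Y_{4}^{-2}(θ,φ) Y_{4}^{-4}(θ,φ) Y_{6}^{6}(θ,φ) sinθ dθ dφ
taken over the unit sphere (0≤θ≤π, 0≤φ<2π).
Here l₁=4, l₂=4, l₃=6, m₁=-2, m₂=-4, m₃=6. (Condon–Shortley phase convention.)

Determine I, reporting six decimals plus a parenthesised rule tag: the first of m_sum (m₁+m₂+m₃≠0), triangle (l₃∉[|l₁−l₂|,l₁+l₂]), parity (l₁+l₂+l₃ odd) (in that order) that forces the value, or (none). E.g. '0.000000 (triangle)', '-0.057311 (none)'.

-0.163436 (none)

m-sum 0 ✓  L=14 even ✓  0≤6≤8 ✓
Π(2lᵢ+1) = 9×9×13 = 1053
triangle coeff Δ(4,4,6) = 1/1261260
Σ_t [0,2]: t=0:+1/4608 t=1:−1/1296 t=2:+1/4608 = -7/20736
(3j)²=20/1287 [(4 4 6; 0 0 0)], sign=-1
Σ_t [0,0]: t=0:+1/1036800 = 1/1036800
(3j)²=4/195 [(4 4 6; -2 -4 6)], sign=+1
⇒ 4πI² = 48/143
I = (-1)√(48/143/(4π)) = -0.16343598
No selection rule forces the value: the integral is nonzero (none).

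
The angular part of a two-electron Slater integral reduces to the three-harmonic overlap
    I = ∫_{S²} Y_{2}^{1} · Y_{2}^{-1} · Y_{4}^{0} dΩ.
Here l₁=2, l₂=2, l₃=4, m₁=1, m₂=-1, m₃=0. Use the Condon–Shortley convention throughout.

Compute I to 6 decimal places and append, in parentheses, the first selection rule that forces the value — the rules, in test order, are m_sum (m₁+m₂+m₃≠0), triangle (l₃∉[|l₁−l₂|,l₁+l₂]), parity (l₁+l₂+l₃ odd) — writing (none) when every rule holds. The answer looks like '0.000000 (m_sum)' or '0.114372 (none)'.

Rules hold: Σm=0, L=8 even, 0≤4≤4.
N = 5·5·9 = 225
Δ = 0!·4!·4!/9! = 1/630
Racah Σ t=0..0: t=0:+1/16 = 1/16
⇒ 3j(2 2 4; 0 0 0)² = 2/35, sgn +1
Racah Σ t=0..0: t=0:+1/36 = 1/36
⇒ 3j(2 2 4; 1 -1 0)² = 8/315, sgn +1
4πI² = N·(3j₀)²·(3jₘ)² = 16/49
I = +1·√(0.326531/4π) = 0.16119702
No selection rule forces the value: the integral is nonzero (none).

0.161197 (none)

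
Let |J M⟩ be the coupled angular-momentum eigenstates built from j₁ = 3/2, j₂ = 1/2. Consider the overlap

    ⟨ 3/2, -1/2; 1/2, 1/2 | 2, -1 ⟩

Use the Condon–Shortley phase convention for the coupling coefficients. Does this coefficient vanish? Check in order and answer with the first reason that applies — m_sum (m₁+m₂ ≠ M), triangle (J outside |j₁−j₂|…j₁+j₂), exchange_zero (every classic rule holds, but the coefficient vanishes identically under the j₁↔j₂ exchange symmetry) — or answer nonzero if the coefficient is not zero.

m-sum: m₁+m₂ = -1/2+1/2 = 0, M = -1  ✗ ⇒ coefficient is 0

m_sum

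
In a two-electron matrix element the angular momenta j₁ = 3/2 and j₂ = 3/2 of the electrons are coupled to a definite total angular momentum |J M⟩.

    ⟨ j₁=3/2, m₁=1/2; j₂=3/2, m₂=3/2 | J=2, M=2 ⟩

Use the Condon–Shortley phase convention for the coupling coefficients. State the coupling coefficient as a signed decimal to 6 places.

triangle: 1!×2!×2!/6! = 4/720
(j±m)!: 2!×1!×3!×0!×4!×0! = 288
prefactor² = (2J+1)×Δ×N² = 8
  k=1: −1/(1!×0!×0!×2!×2!×0!) = -1/4
Σ = -1/4  ⇒  CG² = 8×(-1/4)² = 1/2
CG = −√(1/2) = -0.707107

−√(1/2) ≈ -0.707107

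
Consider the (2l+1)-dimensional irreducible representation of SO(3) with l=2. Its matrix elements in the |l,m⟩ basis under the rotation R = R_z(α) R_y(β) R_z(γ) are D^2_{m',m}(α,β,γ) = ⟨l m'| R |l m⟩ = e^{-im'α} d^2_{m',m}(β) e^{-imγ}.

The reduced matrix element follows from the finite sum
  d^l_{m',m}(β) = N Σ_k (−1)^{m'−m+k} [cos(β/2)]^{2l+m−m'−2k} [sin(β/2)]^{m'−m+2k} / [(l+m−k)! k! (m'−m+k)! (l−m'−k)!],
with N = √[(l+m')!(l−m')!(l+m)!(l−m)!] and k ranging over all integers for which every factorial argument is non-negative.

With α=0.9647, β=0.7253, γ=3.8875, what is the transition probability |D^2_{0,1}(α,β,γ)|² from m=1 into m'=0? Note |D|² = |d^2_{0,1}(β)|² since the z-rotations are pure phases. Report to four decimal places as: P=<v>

Split into d^2_{0,1}(β=0.7253) × two z-phases.
c=cos(0.725300/2)=0.934960, s=sin(0.725300/2)=0.354753; N=√[2·2·6·1]=4.898979
Admissible k: 1..2 (factorial args all ≥0)
  k=1: (−1)^0·4.8990/(2)·0.9350^3·0.3548^1 = +0.710200
  k=2: (−1)^1·4.8990/(2)·0.9350^1·0.3548^3 = -0.102246
d^2_{0,1}(0.7253) = +0.710200 -0.102246 = +0.607954
|D^2_{0,1}|² = |d^2_{0,1}(β)|² = (+0.607954)² = 0.369608 (the z-rotation phases have unit modulus)

P=0.3696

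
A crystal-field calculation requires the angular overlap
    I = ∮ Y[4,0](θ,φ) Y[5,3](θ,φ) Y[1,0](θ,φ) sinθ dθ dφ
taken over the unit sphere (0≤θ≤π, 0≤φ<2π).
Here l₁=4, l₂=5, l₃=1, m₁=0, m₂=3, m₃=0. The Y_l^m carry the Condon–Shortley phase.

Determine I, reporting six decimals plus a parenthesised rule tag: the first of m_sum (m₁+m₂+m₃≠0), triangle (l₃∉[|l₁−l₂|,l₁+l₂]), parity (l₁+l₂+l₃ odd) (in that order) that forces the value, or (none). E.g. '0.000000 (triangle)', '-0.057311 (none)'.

0 + 3 + 0 = 3 ≠ 0: azimuthal integral kills it; I = 0

0.000000 (m_sum)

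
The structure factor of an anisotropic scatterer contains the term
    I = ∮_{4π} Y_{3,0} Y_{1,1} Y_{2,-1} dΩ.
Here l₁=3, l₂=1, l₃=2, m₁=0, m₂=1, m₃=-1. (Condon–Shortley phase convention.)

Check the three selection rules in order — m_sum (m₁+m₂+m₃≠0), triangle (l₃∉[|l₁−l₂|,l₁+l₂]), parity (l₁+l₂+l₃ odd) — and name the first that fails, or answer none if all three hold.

none

azimuthal sum: 0 + 1 − 1 = 0  ✓
2 ≤ 2 ≤ 4 (triangle on l)  ✓
L = 3 + 1 + 2 = 6 (even)  ✓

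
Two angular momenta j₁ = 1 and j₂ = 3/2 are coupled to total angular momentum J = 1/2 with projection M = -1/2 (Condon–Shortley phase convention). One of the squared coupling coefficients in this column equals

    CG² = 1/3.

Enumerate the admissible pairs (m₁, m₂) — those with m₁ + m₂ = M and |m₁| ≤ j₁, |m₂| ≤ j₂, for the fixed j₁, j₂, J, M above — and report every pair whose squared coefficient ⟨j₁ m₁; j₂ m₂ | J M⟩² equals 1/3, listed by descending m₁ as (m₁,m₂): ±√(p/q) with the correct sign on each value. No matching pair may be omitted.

Admissible pairs with m₁+m₂ = M = -1/2: (-1,1/2), (0,-1/2), (1,-3/2)
  (m₁,m₂)=(1,-3/2): CG² = 1/2, CG = +√(1/2)
  (m₁,m₂)=(0,-1/2): CG² = 1/3, CG = −√(1/3)   ← matches the target
  (m₁,m₂)=(-1,1/2): CG² = 1/6, CG = +√(1/6)
Pairs with CG² = 1/3: (0,-1/2): −√(1/3)

(0,-1/2): −√(1/3)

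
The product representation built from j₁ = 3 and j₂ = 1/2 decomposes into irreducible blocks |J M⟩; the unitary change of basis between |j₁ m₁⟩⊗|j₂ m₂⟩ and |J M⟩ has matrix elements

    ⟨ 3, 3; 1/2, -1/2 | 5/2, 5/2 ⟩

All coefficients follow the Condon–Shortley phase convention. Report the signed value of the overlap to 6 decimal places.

+0.925820

j₁+j₂−J=1  J+j₁−j₂=5  J−j₁+j₂=0  j₁+j₂+J+1=7
(j₁±m₁, j₂±m₂, J±M) = (6,0,0,1,5,0)
P² = 86400/7
sum k=0..0:
  [0] +1/120 = 1/120
S = 1/120
C² = P²·S² = 6/7 ; C = +0.925820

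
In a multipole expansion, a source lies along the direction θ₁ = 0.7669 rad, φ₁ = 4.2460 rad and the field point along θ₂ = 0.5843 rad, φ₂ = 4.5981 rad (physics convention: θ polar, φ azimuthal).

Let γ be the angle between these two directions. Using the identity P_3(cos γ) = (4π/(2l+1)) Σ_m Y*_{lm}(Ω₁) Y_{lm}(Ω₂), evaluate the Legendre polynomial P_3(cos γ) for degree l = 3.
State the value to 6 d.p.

0.771257

Addition theorem: P_3(cos γ) = (4π/7) Σ_m Y*_{lm}(Ω₁) Y_{lm}(Ω₂), m = −3…3:
  [-3]  conj(Y_{3,-3})(Ω₁) = 0.13735 + 0.02381j ; Y_{3,-3}(Ω₂) = 0.02354 - 0.06595j ; Δ = 0.00480 - 0.00850j
  [-2]  conj(Y_{3,-2})(Ω₁) = -0.21105 + 0.28463j ; Y_{3,-2}(Ω₂) = -0.25263 - 0.05877j ; Δ = 0.07005 - 0.05950j
  [-1]  conj(Y_{3,-1})(Ω₁) = -0.16058 - 0.31898j ; Y_{3,-1}(Ω₂) = -0.05039 + 0.43898j ; Δ = 0.14812 - 0.05442j
  [+0]  conj(Y_{3,0})(Ω₁) = -0.10951 + 0.00000j ; Y_{3,0}(Ω₂) = 0.14897 + 0.00000j ; Δ = -0.01631 + 0.00000j
  [+1]  conj(Y_{3,1})(Ω₁) = 0.16058 - 0.31898j ; Y_{3,1}(Ω₂) = 0.05039 + 0.43898j ; Δ = 0.14812 + 0.05442j
  [+2]  conj(Y_{3,2})(Ω₁) = -0.21105 - 0.28463j ; Y_{3,2}(Ω₂) = -0.25263 + 0.05877j ; Δ = 0.07005 + 0.05950j
  [+3]  conj(Y_{3,3})(Ω₁) = -0.13735 + 0.02381j ; Y_{3,3}(Ω₂) = -0.02354 - 0.06595j ; Δ = 0.00480 + 0.00850j
Accumulated sum 0.42962 + 0.00000j; after 4π/(2l+1) scaling, 0.77126 + 0.00000j ⇒ P_3 = 0.771257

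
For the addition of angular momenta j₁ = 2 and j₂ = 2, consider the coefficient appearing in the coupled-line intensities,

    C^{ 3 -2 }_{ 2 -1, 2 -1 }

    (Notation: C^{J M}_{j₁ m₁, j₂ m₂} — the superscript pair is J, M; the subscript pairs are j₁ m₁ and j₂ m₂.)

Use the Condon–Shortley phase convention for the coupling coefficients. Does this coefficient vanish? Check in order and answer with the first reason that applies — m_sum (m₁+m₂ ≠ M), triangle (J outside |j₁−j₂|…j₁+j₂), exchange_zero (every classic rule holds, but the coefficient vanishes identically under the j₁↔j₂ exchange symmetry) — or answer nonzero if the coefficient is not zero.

m-sum: m₁+m₂ = -1+(-1) = -2, M = -2  ✓
triangle: |j₁−j₂| = 0 ≤ J = 3 ≤ j₁+j₂ = 4  ✓
exchange: j₁=j₂ and m₁=m₂, and (−1)^(j₁+j₂−J) = (−1)^1 = −1 forces ⟨j₁m₁;j₂m₂|JM⟩ = −⟨j₂m₂;j₁m₁|JM⟩ = −⟨j₁m₁;j₂m₂|JM⟩ ⇒ the coefficient vanishes identically
Racah sum check: Σ_k collapses to 0 ⇒ CG = 0

exchange_zero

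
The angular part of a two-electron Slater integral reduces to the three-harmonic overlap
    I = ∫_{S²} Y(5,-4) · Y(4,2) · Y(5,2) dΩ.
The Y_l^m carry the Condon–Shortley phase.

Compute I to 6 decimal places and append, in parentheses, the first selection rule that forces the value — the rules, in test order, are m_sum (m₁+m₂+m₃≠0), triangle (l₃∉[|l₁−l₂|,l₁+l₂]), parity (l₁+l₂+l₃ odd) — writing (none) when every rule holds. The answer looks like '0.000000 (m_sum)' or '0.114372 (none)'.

0.118854 (none)

Rules hold: Σm=0, L=14 even, 1≤5≤9.
N = 11·9·11 = 1089
Δ = 4!·6!·4!/15! = 1/3153150
Racah Σ t=0..4: t=0:+1/69120 t=1:−1/1728 t=2:+1/576 t=3:−1/1728 t=4:+1/69120 = 7/11520
⇒ 3j(5 4 5; 0 0 0)² = 2/143, sgn -1
Racah Σ t=3..4: t=3:−1/25920 t=4:+1/11520 = 1/20736
⇒ 3j(5 4 5; -4 2 2)² = 5/429, sgn -1
4πI² = N·(3j₀)²·(3jₘ)² = 30/169
I = +1·√(0.177515/4π) = 0.11885360
No selection rule forces the value: the integral is nonzero (none).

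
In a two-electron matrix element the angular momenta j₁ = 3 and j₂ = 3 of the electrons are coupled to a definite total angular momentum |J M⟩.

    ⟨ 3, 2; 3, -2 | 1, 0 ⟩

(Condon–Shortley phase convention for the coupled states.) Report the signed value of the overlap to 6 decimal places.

triangle: 5!·1!·1!/8! = 120/40320
(j±m)!: 5!·1!·1!·5!·1!·1! = 14400
prefactor² = (2J+1)·Δ·N² = 900/7
  k=0: +1/(0!·5!·1!·1!·0!·0!) = 1/120
  k=1: −1/(1!·4!·0!·0!·1!·1!) = -1/24
Σ = -1/30  ⇒  CG² = 900/7·(-1/30)² = 1/7
CG = −√(1/7) = -0.377964

-0.377964  (= −√(1/7))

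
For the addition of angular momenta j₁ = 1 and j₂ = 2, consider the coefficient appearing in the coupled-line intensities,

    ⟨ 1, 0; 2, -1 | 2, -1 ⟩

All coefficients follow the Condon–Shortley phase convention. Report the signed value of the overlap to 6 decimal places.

triangle: 1!·1!·3!/6! = 6/720
(j±m)!: 1!·1!·1!·3!·1!·3! = 36
prefactor² = (2J+1)·Δ·N² = 3/2
  k=0: +1/(0!·1!·1!·1!·0!·2!) = 1/2
  k=1: −1/(1!·0!·0!·0!·1!·3!) = -1/6
Σ = 1/3  ⇒  CG² = 3/2·(1/3)² = 1/6
CG = +√(1/6) = +0.408248

+√(1/6) ≈ +0.408248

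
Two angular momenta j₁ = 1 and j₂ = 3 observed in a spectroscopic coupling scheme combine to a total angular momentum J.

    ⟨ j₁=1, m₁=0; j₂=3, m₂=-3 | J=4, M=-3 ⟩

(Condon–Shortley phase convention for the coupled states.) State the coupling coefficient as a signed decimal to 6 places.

+0.500000

j₁+j₂−J=0  J+j₁−j₂=2  J−j₁+j₂=6  j₁+j₂+J+1=9
(j₁±m₁, j₂±m₂, J±M) = (1,1,0,6,1,7)
P² = 129600
sum k=0..0:
  [0] +1/720 = 1/720
S = 1/720
C² = P²·S² = 1/4 ; C = +0.500000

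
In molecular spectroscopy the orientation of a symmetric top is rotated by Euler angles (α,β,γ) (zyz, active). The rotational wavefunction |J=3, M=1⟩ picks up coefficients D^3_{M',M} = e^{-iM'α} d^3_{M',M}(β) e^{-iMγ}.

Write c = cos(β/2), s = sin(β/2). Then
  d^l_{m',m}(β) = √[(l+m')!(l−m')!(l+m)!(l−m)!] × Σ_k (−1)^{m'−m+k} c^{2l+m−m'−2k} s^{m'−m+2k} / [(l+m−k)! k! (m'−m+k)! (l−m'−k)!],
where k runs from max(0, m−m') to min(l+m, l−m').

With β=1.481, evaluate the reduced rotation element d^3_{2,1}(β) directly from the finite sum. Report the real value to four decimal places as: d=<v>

d=0.3136

d^3_{2,1}(β=1.4810) via the finite sum:
c=cos(1.481000/2)=0.738131, s=sin(1.481000/2)=0.674657; N=√[120·1·24·2]=75.894664
k: max(0,(1)−(2))=0 … min(3+(1),3−(2))=1
  k=0: (−1)^1·75.8947/(24)·0.7381^5·0.6747^1 = -0.467467
  k=1: (−1)^2·75.8947/(12)·0.7381^3·0.6747^3 = +0.781052
d^3_{2,1}(1.4810) = -0.467467 +0.781052 = +0.313585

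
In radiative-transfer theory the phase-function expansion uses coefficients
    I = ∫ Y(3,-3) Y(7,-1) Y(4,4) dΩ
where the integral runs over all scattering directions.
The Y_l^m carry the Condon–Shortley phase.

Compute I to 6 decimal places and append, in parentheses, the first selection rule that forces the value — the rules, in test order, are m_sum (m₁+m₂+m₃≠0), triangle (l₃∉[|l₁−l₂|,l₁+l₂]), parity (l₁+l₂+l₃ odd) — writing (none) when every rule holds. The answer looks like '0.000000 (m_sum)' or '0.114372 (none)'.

-0.006738 (none)

Rules hold: Σm=0, L=14 even, 4≤4≤10.
N = 7·15·9 = 945
Δ = 6!·0!·8!/15! = 1/45045
Racah Σ t=3..3: t=3:−1/20736 = -1/20736
⇒ 3j(3 7 4; 0 0 0)² = 35/1287, sgn -1
Racah Σ t=6..6: t=6:+1/29030400 = 1/29030400
⇒ 3j(3 7 4; -3 -1 4)² = 1/45045, sgn +1
4πI² = N·(3j₀)²·(3jₘ)² = 35/61347
I = -1·√(0.000570525/4π) = -0.00673802
No selection rule forces the value: the integral is nonzero (none).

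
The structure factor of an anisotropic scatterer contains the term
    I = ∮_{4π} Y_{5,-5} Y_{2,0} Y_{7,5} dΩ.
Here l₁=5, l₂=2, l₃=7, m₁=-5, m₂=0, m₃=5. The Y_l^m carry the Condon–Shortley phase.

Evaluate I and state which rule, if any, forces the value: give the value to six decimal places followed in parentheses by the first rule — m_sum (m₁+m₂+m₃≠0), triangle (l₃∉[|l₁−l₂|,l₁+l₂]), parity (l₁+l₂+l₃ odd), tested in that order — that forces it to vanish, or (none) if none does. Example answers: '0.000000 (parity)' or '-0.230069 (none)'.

Rules hold: Σm=0, L=14 even, 3≤7≤7.
N = 11·5·15 = 825
Δ = 0!·10!·4!/15! = 1/15015
Racah Σ t=0..0: t=0:+1/57600 = 1/57600
⇒ 3j(5 2 7; 0 0 0)² = 21/715, sgn -1
Racah Σ t=0..0: t=0:+1/14515200 = 1/14515200
⇒ 3j(5 2 7; -5 0 5)² = 2/455, sgn +1
4πI² = N·(3j₀)²·(3jₘ)² = 18/169
I = -1·√(0.106509/4π) = -0.09206360
No selection rule forces the value: the integral is nonzero (none).

-0.092064 (none)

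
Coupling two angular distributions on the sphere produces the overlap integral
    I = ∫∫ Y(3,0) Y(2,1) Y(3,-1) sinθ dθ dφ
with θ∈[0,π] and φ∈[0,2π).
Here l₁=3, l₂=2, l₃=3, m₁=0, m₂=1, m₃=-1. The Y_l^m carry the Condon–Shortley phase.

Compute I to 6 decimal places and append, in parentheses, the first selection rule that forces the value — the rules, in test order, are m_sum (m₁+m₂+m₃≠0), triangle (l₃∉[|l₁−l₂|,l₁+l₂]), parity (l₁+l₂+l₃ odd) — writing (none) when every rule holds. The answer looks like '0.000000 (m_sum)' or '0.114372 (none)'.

Checks pass: Σm=0; 8 even; l₃=3∈[1,5].
(2·3+1)(2·2+1)(2·3+1) = 245
Δ: 2! 4! 2! / 9! → 1/3780
sum: t=0:+1/24 t=1:−1/4 t=2:+1/24 = -1/6
3j²(3 2 3; 0 0 0) = Δ·Π!·Σ² = 4/105  (sign +1)
sum: t=1:−1/8 t=2:+1/12 = -1/24
3j²(3 2 3; 0 1 -1) = Δ·Π!·Σ² = 1/210  (sign -1)
combine: 4πI² = 245·4/105·1/210 = 2/45
take √, sign -1: I = -0.05947080
No selection rule forces the value: the integral is nonzero (none).

-0.059471 (none)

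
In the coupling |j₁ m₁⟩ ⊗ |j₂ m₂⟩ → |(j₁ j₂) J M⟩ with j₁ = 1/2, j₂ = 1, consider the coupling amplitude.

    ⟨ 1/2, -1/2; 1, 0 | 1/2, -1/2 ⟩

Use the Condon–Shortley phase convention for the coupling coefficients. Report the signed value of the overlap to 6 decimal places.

j₁+j₂−J=1  J+j₁−j₂=0  J−j₁+j₂=1  j₁+j₂+J+1=3
(j₁±m₁, j₂±m₂, J±M) = (0,1,1,1,0,1)
P² = 1/3
sum k=1..1:
  [1] −1/1 = -1
S = -1
C² = P²·S² = 1/3 ; C = -0.577350

−√(1/3) = -0.577350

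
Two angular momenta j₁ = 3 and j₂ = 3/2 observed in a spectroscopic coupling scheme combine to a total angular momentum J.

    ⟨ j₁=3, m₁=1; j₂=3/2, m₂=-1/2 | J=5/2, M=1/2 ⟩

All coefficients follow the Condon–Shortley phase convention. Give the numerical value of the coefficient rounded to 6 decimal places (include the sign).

√[6·2!4!1!/8! · 4!2!1!2!3!2!] = √(288/35)
  +(−1)^0/∏(0,2,2,1,2,0)! = 1/8  (running 1/8)
  +(−1)^1/∏(1,1,1,0,3,1)! = -1/6  (running -1/24)
⟨..|..⟩ = √(288/35)·(-1/24) = -0.119523

-0.119523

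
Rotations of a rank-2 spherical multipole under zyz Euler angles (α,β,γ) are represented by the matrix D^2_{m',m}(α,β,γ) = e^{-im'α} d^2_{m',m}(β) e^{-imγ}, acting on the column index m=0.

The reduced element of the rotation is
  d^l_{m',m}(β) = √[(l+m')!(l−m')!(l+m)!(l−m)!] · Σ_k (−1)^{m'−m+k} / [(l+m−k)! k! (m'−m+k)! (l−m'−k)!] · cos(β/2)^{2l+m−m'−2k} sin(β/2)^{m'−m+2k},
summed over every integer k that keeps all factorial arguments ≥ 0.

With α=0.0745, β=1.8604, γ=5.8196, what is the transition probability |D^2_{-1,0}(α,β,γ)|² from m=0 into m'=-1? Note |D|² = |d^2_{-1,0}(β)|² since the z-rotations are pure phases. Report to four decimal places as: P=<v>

First d^2_{-1,0}(β=1.8604), then the phase factors e^{-i(-1)α} and e^{-i(0)γ}:
Half-angle: c=0.597674, s=0.801739. N=√(1·6·2·2)=4.898979
k: max(0,(0)−(-1))=1 … min(2+(0),2−(-1))=2
  k=1: (−1)^0·4.8990/(2)·0.5977^3·0.8017^1 = +0.419277
  k=2: (−1)^1·4.8990/(2)·0.5977^1·0.8017^3 = -0.754466
d^2_{-1,0}(1.8604) = +0.419277 -0.754466 = -0.335189
|D^2_{-1,0}|² = |d^2_{-1,0}(β)|² = (-0.335189)² = 0.112351 (the z-rotation phases have unit modulus)

P=0.1124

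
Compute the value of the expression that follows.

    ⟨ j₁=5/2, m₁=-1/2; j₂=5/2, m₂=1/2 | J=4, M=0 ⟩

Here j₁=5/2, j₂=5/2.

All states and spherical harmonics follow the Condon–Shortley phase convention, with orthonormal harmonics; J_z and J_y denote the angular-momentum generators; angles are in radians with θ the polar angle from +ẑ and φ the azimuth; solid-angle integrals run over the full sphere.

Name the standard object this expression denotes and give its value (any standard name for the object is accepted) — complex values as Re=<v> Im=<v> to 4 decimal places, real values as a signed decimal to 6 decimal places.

This is a Clebsch–Gordan (vector-coupling) coefficient.
√[9·1!4!4!/10! · 2!3!3!2!4!4!] = √(20736/175)
  +(−1)^0/∏(0,1,3,3,1,1)! = 1/36  (running 1/36)
  +(−1)^1/∏(1,0,2,2,2,2)! = -1/16  (running -5/144)
⟨..|..⟩ = √(20736/175)·(-5/144) = -0.377964

Clebsch–Gordan coefficient, −√(1/7) ≈ -0.377964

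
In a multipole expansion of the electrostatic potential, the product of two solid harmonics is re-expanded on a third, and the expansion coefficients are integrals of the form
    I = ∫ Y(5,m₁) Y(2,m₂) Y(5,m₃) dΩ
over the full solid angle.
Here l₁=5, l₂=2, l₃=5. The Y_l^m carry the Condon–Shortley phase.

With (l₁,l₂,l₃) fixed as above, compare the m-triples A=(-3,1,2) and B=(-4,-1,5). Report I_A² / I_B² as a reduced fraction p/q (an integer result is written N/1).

20/27

Same 5,2,5: normalisation and zero-m 3j drop out of the ratio.
A: Δ: 2! 8! 2! / 13! → 1/38610; sum: t=1:−1/10080 t=2:+1/2880 = 1/4032; 3j²(5 2 5; -3 1 2) = Δ·Π!·Σ² = 10/429  (sign -1)
B: Δ: 2! 8! 2! / 13! → 1/38610; sum: t=1:−1/80640 = -1/80640; 3j²(5 2 5; -4 -1 5) = Δ·Π!·Σ² = 9/286  (sign -1)
I_A²/I_B² = (10/429)/(9/286) = 20/27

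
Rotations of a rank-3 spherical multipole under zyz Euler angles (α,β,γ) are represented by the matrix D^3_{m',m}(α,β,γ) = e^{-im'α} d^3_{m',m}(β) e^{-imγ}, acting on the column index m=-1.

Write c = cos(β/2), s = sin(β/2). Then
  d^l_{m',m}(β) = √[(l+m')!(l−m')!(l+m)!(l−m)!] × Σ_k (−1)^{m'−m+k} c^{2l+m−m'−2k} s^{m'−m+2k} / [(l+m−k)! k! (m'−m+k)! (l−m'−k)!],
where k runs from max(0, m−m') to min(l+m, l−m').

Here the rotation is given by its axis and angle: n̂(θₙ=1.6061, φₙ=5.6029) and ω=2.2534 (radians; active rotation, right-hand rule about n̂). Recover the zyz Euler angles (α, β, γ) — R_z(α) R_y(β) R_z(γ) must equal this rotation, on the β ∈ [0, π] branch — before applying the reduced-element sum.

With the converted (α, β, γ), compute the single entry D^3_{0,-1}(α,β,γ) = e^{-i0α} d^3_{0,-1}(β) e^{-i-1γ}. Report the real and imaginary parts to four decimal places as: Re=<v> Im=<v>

Axis–angle → zyz. n̂ = (sinθₙcosφₙ, sinθₙsinφₙ, cosθₙ) = (+0.776909, -0.628623, -0.035296), ω = 2.2534.
R = I cosω + sinω [n̂]ₓ + (1−cosω) n̂n̂ᵀ gives
  R = [+0.353524, -0.769074, -0.532489; -0.823850, +0.013629, -0.566644; +0.443049, +0.639014, -0.628784]
β = atan2(√(R₁₃²+R₂₃²), R₃₃) = 2.250784; α = atan2(R₂₃, R₁₃) mod 2π = 3.958055; γ = atan2(R₃₂, −R₃₁) mod 2π = 2.177033
Split into d^3_{0,-1}(β=2.2508) × two z-phases.
Half-angle: c=0.430823, s=0.902437. N=√(6·6·2·24)=41.569219
Admissible k: 0..2 (factorial args all ≥0)
  k=0: (−1)^1·41.5692/(12)·0.4308^5·0.9024^1 = -0.046398
  k=1: (−1)^2·41.5692/(4)·0.4308^3·0.9024^3 = +0.610742
  k=2: (−1)^3·41.5692/(12)·0.4308^1·0.9024^5 = -0.893249
d^3_{0,-1}(2.2508) = -0.046398 +0.610742 -0.893249 = -0.328906
D = (+1.000000+0.000000i)·(-0.328906)·(-0.569779+0.821798i) = +0.187404-0.270294i

Re=0.1874 Im=-0.2703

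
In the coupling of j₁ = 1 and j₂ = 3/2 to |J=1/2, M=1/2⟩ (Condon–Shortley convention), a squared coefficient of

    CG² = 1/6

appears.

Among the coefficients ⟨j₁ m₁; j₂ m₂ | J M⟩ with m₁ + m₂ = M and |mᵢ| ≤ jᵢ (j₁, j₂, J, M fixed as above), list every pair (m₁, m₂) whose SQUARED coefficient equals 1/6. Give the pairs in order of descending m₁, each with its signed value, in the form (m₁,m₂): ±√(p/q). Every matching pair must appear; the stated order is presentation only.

(1,-1/2): +√(1/6)

Admissible pairs with m₁+m₂ = M = 1/2: (-1,3/2), (0,1/2), (1,-1/2)
  (m₁,m₂)=(1,-1/2): CG² = 1/6, CG = +√(1/6)   ← matches the target
  (m₁,m₂)=(0,1/2): CG² = 1/3, CG = −√(1/3)
  (m₁,m₂)=(-1,3/2): CG² = 1/2, CG = +√(1/2)
Pairs with CG² = 1/6: (1,-1/2): +√(1/6)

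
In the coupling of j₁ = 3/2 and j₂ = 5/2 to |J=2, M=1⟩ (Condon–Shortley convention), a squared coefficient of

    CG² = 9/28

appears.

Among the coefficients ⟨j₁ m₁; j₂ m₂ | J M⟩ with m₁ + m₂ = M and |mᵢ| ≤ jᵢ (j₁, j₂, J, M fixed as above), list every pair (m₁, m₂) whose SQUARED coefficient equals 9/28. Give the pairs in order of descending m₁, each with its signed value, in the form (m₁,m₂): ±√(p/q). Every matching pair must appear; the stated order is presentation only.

Admissible pairs with m₁+m₂ = M = 1: (-3/2,5/2), (-1/2,3/2), (1/2,1/2), (3/2,-1/2)
  (m₁,m₂)=(3/2,-1/2): CG² = 9/28, CG = +√(9/28)   ← matches the target
  (m₁,m₂)=(1/2,1/2): CG² = 25/84, CG = −√(25/84)
  (m₁,m₂)=(-1/2,3/2): CG² = 1/42, CG = +√(1/42)
  (m₁,m₂)=(-3/2,5/2): CG² = 5/14, CG = +√(5/14)
Pairs with CG² = 9/28: (3/2,-1/2): +√(9/28)

(3/2,-1/2): +√(9/28)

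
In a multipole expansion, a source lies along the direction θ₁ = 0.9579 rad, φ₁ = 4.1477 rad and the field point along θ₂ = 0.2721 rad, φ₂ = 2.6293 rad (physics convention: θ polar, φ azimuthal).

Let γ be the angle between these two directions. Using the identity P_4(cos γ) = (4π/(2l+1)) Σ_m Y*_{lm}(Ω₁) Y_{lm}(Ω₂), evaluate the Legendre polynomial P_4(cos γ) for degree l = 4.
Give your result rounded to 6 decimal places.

-0.376896

Term-by-term m-sum for l=4 (normalisation 4π/9 = 1.396263):
  term(m=-4) = (0.000447, -0.000095)   from Y*(Ω₁)=(-0.125798, -0.153056), Y(Ω₂)=(-0.001063, 0.002050)
  term(m=-3) = (-0.001444, -0.009109)   from Y*(Ω₁)=(0.391081, -0.048455), Y(Ω₂)=(-0.000794, -0.023390)
  term(m=-2) = (-0.038899, 0.004091)   from Y*(Ω₁)=(-0.125871, 0.266386), Y(Ω₂)=(0.068961, 0.113441)
  term(m=-1) = (-0.003411, -0.065042)   from Y*(Ω₁)=(0.081448, 0.128568), Y(Ω₂)=(-0.373008, -0.209770)
  term(m=+0) = (-0.183318, -0.000000)   from Y*(Ω₁)=(-0.327373, -0.000000), Y(Ω₂)=(0.559969, 0.000000)
  term(m=+1) = (-0.003411, 0.065042)   from Y*(Ω₁)=(-0.081448, 0.128568), Y(Ω₂)=(0.373008, -0.209770)
  term(m=+2) = (-0.038899, -0.004091)   from Y*(Ω₁)=(-0.125871, -0.266386), Y(Ω₂)=(0.068961, -0.113441)
  term(m=+3) = (-0.001444, 0.009109)   from Y*(Ω₁)=(-0.391081, -0.048455), Y(Ω₂)=(0.000794, -0.023390)
  term(m=+4) = (0.000447, 0.000095)   from Y*(Ω₁)=(-0.125798, 0.153056), Y(Ω₂)=(-0.001063, -0.002050)
Total Σ_m = (-0.269932, -0.000000). Multiply by 1.396263: (-0.376896, -0.000000). P_4(cos γ) = -0.376896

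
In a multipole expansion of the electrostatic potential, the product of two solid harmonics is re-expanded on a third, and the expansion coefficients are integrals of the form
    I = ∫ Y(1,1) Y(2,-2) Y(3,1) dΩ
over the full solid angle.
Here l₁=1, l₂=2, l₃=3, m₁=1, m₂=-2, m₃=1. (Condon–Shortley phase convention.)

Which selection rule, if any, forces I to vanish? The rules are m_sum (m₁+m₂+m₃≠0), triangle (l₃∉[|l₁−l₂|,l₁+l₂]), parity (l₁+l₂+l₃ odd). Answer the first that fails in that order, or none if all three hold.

none

azimuthal sum: 1 − 2 + 1 = 0  ✓
1 ≤ 3 ≤ 3 (triangle on l)  ✓
L = 1 + 2 + 3 = 6 (even)  ✓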